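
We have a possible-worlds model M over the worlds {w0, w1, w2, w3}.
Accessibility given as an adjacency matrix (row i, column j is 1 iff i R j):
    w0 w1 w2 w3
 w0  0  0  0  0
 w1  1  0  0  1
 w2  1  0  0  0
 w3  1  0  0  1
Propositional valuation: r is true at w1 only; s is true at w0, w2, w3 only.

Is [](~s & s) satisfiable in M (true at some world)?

Let φ = [](~s & s). Evaluate φ at each world:
  w0 (successors ∅): φ is true.
  w1 (successors {w0, w3}): φ is false.
  w2 (successors {w0}): φ is false.
  w3 (successors {w0, w3}): φ is false.
Detail at w0 (witness):
  At w0: no accessible worlds, so [](~s & s) holds vacuously.

Yes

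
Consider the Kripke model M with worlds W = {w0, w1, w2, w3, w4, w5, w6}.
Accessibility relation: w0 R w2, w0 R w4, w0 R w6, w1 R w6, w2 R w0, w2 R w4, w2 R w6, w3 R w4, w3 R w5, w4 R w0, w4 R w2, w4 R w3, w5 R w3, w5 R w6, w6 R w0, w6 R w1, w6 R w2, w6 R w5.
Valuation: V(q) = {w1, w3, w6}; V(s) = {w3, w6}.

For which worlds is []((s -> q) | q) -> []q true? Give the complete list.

w1, w5

Recall that []ψ holds at a world iff ψ holds at every accessible world, and <>ψ holds iff ψ holds at some accessible world.
Let φ = []((s -> q) | q) -> []q. Evaluate φ at each world:
  w0 (successors {w2, w4, w6}): φ is false.
  w1 (successors {w6}): φ is true.
  w2 (successors {w0, w4, w6}): φ is false.
  w3 (successors {w4, w5}): φ is false.
  w4 (successors {w0, w2, w3}): φ is false.
  w5 (successors {w3, w6}): φ is true.
  w6 (successors {w0, w1, w2, w5}): φ is false.
For instance, at w6:
  At w6: []((s -> q) | q) is true, []q is false, so []((s -> q) | q) -> []q is false.
    At w6: []((s -> q) | q) requires (s -> q) | q at every successor {w0, w1, w2, w5}.
      At w0: (s -> q) | q is true.
      At w1: (s -> q) | q is true.
      At w2: (s -> q) | q is true.
      At w5: (s -> q) | q is true.
    So []((s -> q) | q) is true at w6.
    At w6: []q requires q at every successor {w0, w1, w2, w5}.
      q fails at w0, so []q is false at w6.
Satisfying worlds: {w1, w5}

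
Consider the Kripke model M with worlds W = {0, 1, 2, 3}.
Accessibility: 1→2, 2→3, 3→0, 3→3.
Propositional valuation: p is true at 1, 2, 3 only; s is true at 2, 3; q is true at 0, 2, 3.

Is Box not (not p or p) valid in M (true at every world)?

No

Let φ = Box not (not p or p). Evaluate φ at each world:
  0 (successors ∅): φ is true.
  1 (successors {2}): φ is false.
  2 (successors {3}): φ is false.
  3 (successors {0, 3}): φ is false.
Detail at 1 (counterexample):
  At 1: Box not (not p or p) requires not (not p or p) at every successor {2}.
    not (not p or p) fails at 2, so Box not (not p or p) is false at 1.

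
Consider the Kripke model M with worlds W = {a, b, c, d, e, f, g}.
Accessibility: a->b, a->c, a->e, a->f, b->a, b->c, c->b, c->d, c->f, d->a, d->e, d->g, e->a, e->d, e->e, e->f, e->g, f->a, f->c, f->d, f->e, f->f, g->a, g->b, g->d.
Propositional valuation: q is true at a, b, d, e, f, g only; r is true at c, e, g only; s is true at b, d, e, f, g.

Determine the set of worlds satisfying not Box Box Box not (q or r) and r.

Recall that Box ψ holds at a world iff ψ holds at every accessible world, and Dia ψ holds iff ψ holds at some accessible world.
Let φ = not Box Box Box not (q or r) and r. Evaluate φ at each world:
  a (successors {b, c, e, f}): φ is false.
  b (successors {a, c}): φ is false.
  c (successors {b, d, f}): φ is true.
  d (successors {a, e, g}): φ is false.
  e (successors {a, d, e, f, g}): φ is true.
  f (successors {a, c, d, e, f}): φ is false.
  g (successors {a, b, d}): φ is true.
For instance, at c:
  At c: not Box Box Box not (q or r) is true, r is true, so not Box Box Box not (q or r) and r is true.
    At c: Box Box Box not (q or r) is false, so not Box Box Box not (q or r) is true.
      At c: Box Box Box not (q or r) requires Box Box not (q or r) at every successor {b, d, f}.
        Box Box not (q or r) fails at b, so Box Box Box not (q or r) is false at c.
Satisfying worlds: {c, e, g}

c, e, g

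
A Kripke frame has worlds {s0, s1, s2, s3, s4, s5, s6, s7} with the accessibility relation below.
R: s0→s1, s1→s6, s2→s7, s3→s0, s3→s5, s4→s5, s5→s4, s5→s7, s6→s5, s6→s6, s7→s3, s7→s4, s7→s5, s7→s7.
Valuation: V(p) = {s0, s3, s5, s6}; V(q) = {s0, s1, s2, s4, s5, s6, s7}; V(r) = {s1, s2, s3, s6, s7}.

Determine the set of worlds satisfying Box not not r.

Let φ = Box not not r. Evaluate φ at each world:
  s0 (successors {s1}): φ is true.
  s1 (successors {s6}): φ is true.
  s2 (successors {s7}): φ is true.
  s3 (successors {s0, s5}): φ is false.
  s4 (successors {s5}): φ is false.
  s5 (successors {s4, s7}): φ is false.
  s6 (successors {s5, s6}): φ is false.
  s7 (successors {s3, s4, s5, s7}): φ is false.
For instance, at s5:
  At s5: Box not not r requires not not r at every successor {s4, s7}.
    not not r fails at s4, so Box not not r is false at s5.
Satisfying worlds: {s0, s1, s2}

s0, s1, s2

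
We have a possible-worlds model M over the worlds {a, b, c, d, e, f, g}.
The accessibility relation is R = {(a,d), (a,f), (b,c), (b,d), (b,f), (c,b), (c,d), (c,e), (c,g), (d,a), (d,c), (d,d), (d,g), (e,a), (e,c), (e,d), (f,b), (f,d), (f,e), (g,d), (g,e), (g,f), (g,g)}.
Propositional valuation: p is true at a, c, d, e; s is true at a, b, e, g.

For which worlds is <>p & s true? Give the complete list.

Let φ = <>p & s. Evaluate φ at each world:
  a (successors {d, f}): φ is true.
  b (successors {c, d, f}): φ is true.
  c (successors {b, d, e, g}): φ is false.
  d (successors {a, c, d, g}): φ is false.
  e (successors {a, c, d}): φ is true.
  f (successors {b, d, e}): φ is false.
  g (successors {d, e, f, g}): φ is true.
For instance, at g:
  At g: <>p is true, s is true, so <>p & s is true.
    At g: <>p requires p at some successor in {d, e, f, g}.
      p holds at d, so <>p is true at g.
Satisfying worlds: {a, b, e, g}

a, b, e, g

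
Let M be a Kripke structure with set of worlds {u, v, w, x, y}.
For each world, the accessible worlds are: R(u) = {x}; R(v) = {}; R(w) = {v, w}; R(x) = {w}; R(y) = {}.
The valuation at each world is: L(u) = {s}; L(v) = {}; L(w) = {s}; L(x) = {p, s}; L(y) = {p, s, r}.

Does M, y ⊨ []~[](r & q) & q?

Recall that []ψ holds at a world iff ψ holds at every accessible world, and <>ψ holds iff ψ holds at some accessible world.
At y: []~[](r & q) is true, q is false, so []~[](r & q) & q is false.
  At y: no accessible worlds, so []~[](r & q) holds vacuously.

No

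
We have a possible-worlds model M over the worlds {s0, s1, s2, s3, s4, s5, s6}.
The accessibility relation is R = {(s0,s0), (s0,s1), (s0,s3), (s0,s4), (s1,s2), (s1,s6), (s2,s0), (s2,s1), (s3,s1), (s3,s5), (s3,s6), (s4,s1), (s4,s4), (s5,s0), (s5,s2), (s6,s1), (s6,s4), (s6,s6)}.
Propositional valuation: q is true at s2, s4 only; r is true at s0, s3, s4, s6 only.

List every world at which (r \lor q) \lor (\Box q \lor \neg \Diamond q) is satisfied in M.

s0, s2, s3, s4, s6

Recall that \Box ψ holds at a world iff ψ holds at every accessible world, and \Diamond ψ holds iff ψ holds at some accessible world.
Let φ = (r \lor q) \lor (\Box q \lor \neg \Diamond q). Evaluate φ at each world:
  s0 (successors {s0, s1, s3, s4}): φ is true.
  s1 (successors {s2, s6}): φ is false.
  s2 (successors {s0, s1}): φ is true.
  s3 (successors {s1, s5, s6}): φ is true.
  s4 (successors {s1, s4}): φ is true.
  s5 (successors {s0, s2}): φ is false.
  s6 (successors {s1, s4, s6}): φ is true.
For instance, at s1:
  At s1: r \lor q is false, \Box q \lor \neg \Diamond q is false, so (r \lor q) \lor (\Box q \lor \neg \Diamond q) is false.
    At s1: \Box q is false, \neg \Diamond q is false, so \Box q \lor \neg \Diamond q is false.
      At s1: \Box q requires q at every successor {s2, s6}.
        q fails at s6, so \Box q is false at s1.
      At s1: \Diamond q is true, so \neg \Diamond q is false.
Satisfying worlds: {s0, s2, s3, s4, s6}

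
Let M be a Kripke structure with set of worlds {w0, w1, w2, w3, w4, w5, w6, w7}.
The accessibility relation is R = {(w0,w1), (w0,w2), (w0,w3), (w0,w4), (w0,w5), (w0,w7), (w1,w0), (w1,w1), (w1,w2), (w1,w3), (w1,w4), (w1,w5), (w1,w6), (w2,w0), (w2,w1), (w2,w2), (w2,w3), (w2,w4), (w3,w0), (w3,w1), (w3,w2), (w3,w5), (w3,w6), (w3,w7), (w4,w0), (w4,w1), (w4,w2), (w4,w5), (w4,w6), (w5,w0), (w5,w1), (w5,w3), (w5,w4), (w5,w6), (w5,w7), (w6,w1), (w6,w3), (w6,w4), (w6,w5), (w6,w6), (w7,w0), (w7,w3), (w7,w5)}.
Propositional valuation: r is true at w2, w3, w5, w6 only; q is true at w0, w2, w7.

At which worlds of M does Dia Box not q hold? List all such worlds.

Let φ = Dia Box not q. Evaluate φ at each world:
  w0 (successors {w1, w2, w3, w4, w5, w7}): φ is false.
  w1 (successors {w0, w1, w2, w3, w4, w5, w6}): φ is true.
  w2 (successors {w0, w1, w2, w3, w4}): φ is false.
  w3 (successors {w0, w1, w2, w5, w6, w7}): φ is true.
  w4 (successors {w0, w1, w2, w5, w6}): φ is true.
  w5 (successors {w0, w1, w3, w4, w6, w7}): φ is true.
  w6 (successors {w1, w3, w4, w5, w6}): φ is true.
  w7 (successors {w0, w3, w5}): φ is false.
For instance, at w0:
  At w0: Dia Box not q requires Box not q at some successor in {w1, w2, w3, w4, w5, w7}.
    At w1: Box not q is false.
    At w2: Box not q is false.
    At w3: Box not q is false.
    At w4: Box not q is false.
    At w5: Box not q is false.
    At w7: Box not q is false.
  So Dia Box not q is false at w0.
Satisfying worlds: {w1, w3, w4, w5, w6}

w1, w3, w4, w5, w6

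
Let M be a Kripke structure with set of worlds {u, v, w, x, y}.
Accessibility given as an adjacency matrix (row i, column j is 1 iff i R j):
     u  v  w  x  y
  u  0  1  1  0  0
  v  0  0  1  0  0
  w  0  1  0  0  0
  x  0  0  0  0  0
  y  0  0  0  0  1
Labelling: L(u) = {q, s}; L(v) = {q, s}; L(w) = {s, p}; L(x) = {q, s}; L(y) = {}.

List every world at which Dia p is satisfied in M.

u, v

Recall that Dia ψ holds at a world iff ψ holds at some accessible world.
Let φ = Dia p. Evaluate φ at each world:
  u (successors {v, w}): φ is true.
  v (successors {w}): φ is true.
  w (successors {v}): φ is false.
  x (successors ∅): φ is false.
  y (successors {y}): φ is false.
For instance, at w:
  At w: Dia p requires p at some successor in {v}.
    At v: p is false.
  So Dia p is false at w.
Satisfying worlds: {u, v}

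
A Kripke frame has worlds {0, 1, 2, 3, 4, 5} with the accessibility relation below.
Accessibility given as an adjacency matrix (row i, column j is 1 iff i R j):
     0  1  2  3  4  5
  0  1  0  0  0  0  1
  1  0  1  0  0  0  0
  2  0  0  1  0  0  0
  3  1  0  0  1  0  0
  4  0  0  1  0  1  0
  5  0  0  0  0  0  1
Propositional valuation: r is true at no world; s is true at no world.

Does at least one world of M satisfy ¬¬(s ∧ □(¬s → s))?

No

Let φ = ¬¬(s ∧ □(¬s → s)). Evaluate φ at each world:
  0 (successors {0, 5}): φ is false.
  1 (successors {1}): φ is false.
  2 (successors {2}): φ is false.
  3 (successors {0, 3}): φ is false.
  4 (successors {2, 4}): φ is false.
  5 (successors {5}): φ is false.
For instance, at 3:
  At 3: ¬(s ∧ □(¬s → s)) is true, so ¬¬(s ∧ □(¬s → s)) is false.
    At 3: s ∧ □(¬s → s) is false, so ¬(s ∧ □(¬s → s)) is true.
      At 3: s is false, □(¬s → s) is false, so s ∧ □(¬s → s) is false.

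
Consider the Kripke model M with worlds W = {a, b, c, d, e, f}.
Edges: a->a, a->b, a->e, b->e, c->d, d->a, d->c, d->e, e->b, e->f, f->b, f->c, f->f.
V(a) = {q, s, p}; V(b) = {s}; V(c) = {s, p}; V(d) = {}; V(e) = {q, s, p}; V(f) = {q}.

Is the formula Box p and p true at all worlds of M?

Let φ = Box p and p. Evaluate φ at each world:
  a (successors {a, b, e}): φ is false.
  b (successors {e}): φ is false.
  c (successors {d}): φ is false.
  d (successors {a, c, e}): φ is false.
  e (successors {b, f}): φ is false.
  f (successors {b, c, f}): φ is false.
Detail at a (counterexample):
  At a: Box p is false, p is true, so Box p and p is false.
    At a: Box p requires p at every successor {a, b, e}.
      p fails at b, so Box p is false at a.

No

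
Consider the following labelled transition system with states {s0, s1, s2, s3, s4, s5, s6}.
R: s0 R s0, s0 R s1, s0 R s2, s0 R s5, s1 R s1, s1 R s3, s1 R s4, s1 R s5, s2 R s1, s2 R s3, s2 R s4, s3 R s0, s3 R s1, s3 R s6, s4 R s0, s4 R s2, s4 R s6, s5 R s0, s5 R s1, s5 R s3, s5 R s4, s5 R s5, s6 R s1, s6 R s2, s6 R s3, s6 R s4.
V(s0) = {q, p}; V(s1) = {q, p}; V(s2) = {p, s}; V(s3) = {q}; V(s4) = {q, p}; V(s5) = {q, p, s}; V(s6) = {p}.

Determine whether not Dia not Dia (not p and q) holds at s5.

At s5: Dia not Dia (not p and q) is true, so not Dia not Dia (not p and q) is false.
  At s5: Dia not Dia (not p and q) requires not Dia (not p and q) at some successor in {s0, s1, s3, s4, s5}.
    not Dia (not p and q) holds at s0, so Dia not Dia (not p and q) is true at s5.
      At s0: Dia (not p and q) is false, so not Dia (not p and q) is true.

No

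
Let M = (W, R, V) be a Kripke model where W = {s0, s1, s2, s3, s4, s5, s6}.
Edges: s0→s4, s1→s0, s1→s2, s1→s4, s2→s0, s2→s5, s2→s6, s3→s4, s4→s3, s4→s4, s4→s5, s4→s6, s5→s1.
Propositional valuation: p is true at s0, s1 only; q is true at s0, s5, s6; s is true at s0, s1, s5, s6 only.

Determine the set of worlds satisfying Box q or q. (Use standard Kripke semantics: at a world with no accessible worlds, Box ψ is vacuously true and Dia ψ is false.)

Recall that Box ψ holds at a world iff ψ holds at every accessible world, and Dia ψ holds iff ψ holds at some accessible world.
Let φ = Box q or q. Evaluate φ at each world:
  s0 (successors {s4}): φ is true.
  s1 (successors {s0, s2, s4}): φ is false.
  s2 (successors {s0, s5, s6}): φ is true.
  s3 (successors {s4}): φ is false.
  s4 (successors {s3, s4, s5, s6}): φ is false.
  s5 (successors {s1}): φ is true.
  s6 (successors ∅): φ is true.
For instance, at s2:
  At s2: Box q is true, q is false, so Box q or q is true.
    At s2: Box q requires q at every successor {s0, s5, s6}.
      At s0: q is true.
      At s5: q is true.
      At s6: q is true.
    So Box q is true at s2.
Satisfying worlds: {s0, s2, s5, s6}

s0, s2, s5, s6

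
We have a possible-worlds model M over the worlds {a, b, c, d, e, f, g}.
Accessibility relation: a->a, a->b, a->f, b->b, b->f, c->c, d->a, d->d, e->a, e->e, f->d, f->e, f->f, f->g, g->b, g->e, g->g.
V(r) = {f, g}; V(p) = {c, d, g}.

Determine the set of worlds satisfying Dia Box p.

Recall that Box ψ holds at a world iff ψ holds at every accessible world, and Dia ψ holds iff ψ holds at some accessible world.
Let φ = Dia Box p. Evaluate φ at each world:
  a (successors {a, b, f}): φ is false.
  b (successors {b, f}): φ is false.
  c (successors {c}): φ is true.
  d (successors {a, d}): φ is false.
  e (successors {a, e}): φ is false.
  f (successors {d, e, f, g}): φ is false.
  g (successors {b, e, g}): φ is false.
For instance, at d:
  At d: Dia Box p requires Box p at some successor in {a, d}.
    At a: Box p is false.
    At d: Box p is false.
  So Dia Box p is false at d.
Satisfying worlds: {c}

c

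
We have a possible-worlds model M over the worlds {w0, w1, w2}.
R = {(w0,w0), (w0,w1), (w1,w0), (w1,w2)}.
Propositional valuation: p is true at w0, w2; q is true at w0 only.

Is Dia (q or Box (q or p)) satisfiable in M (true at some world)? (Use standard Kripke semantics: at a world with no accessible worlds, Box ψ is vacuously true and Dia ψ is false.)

Yes

Let φ = Dia (q or Box (q or p)). Evaluate φ at each world:
  w0 (successors {w0, w1}): φ is true.
  w1 (successors {w0, w2}): φ is true.
  w2 (successors ∅): φ is false.
Detail at w0 (witness):
  At w0: Dia (q or Box (q or p)) requires q or Box (q or p) at some successor in {w0, w1}.
    q or Box (q or p) holds at w0, so Dia (q or Box (q or p)) is true at w0.
      At w0: q is true, Box (q or p) is false, so q or Box (q or p) is true.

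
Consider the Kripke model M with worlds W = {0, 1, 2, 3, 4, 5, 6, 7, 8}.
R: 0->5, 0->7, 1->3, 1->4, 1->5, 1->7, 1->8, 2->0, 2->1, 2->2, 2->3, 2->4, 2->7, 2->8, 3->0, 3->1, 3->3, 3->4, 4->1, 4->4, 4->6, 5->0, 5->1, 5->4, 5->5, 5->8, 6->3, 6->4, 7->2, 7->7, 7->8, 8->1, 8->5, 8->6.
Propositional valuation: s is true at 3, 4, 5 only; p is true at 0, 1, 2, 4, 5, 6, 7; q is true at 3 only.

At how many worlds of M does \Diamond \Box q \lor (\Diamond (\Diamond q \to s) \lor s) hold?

Let φ = \Diamond \Box q \lor (\Diamond (\Diamond q \to s) \lor s). Evaluate φ at each world:
  0 (successors {5, 7}): φ is true.
  1 (successors {3, 4, 5, 7, 8}): φ is true.
  2 (successors {0, 1, 2, 3, 4, 7, 8}): φ is true.
  3 (successors {0, 1, 3, 4}): φ is true.
  4 (successors {1, 4, 6}): φ is true.
  5 (successors {0, 1, 4, 5, 8}): φ is true.
  6 (successors {3, 4}): φ is true.
  7 (successors {2, 7, 8}): φ is true.
  8 (successors {1, 5, 6}): φ is true.
For instance, at 2:
  At 2: \Diamond \Box q is false, \Diamond (\Diamond q \to s) \lor s is true, so \Diamond \Box q \lor (\Diamond (\Diamond q \to s) \lor s) is true.
    At 2: \Diamond \Box q requires \Box q at some successor in {0, 1, 2, 3, 4, 7, 8}.
      At 0: \Box q is false.
      At 1: \Box q is false.
      At 2: \Box q is false.
      At 3: \Box q is false.
      At 4: \Box q is false.
      At 7: \Box q is false.
      At 8: \Box q is false.
    So \Diamond \Box q is false at 2.
    At 2: \Diamond (\Diamond q \to s) is true, s is false, so \Diamond (\Diamond q \to s) \lor s is true.
      At 2: \Diamond (\Diamond q \to s) requires \Diamond q \to s at some successor in {0, 1, 2, 3, 4, 7, 8}.
        \Diamond q \to s holds at 0, so \Diamond (\Diamond q \to s) is true at 2.
Satisfying worlds: {0, 1, 2, 3, 4, 5, 6, 7, 8}

9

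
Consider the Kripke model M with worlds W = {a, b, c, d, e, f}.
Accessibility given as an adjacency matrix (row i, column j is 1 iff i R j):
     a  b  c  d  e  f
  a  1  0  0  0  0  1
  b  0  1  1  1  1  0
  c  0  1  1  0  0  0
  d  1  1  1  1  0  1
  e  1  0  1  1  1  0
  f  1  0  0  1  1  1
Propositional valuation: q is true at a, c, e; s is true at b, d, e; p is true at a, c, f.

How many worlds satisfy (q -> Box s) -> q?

Recall that Box ψ holds at a world iff ψ holds at every accessible world, and Dia ψ holds iff ψ holds at some accessible world.
Let φ = (q -> Box s) -> q. Evaluate φ at each world:
  a (successors {a, f}): φ is true.
  b (successors {b, c, d, e}): φ is false.
  c (successors {b, c}): φ is true.
  d (successors {a, b, c, d, f}): φ is false.
  e (successors {a, c, d, e}): φ is true.
  f (successors {a, d, e, f}): φ is false.
For instance, at d:
  At d: q -> Box s is true, q is false, so (q -> Box s) -> q is false.
    At d: q is false, Box s is false, so q -> Box s is true.
      At d: Box s requires s at every successor {a, b, c, d, f}.
        s fails at a, so Box s is false at d.
Satisfying worlds: {a, c, e}

3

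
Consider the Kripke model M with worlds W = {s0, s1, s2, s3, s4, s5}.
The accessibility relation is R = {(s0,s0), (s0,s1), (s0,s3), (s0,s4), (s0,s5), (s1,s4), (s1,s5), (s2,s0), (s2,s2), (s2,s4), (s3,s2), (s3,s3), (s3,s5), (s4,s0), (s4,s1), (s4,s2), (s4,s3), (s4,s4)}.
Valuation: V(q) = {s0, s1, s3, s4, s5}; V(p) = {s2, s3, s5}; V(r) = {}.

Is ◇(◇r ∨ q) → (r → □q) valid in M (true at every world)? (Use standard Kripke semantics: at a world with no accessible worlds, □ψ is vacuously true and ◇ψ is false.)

Yes

Recall that □ψ holds at a world iff ψ holds at every accessible world, and ◇ψ holds iff ψ holds at some accessible world.
Let φ = ◇(◇r ∨ q) → (r → □q). Evaluate φ at each world:
  s0 (successors {s0, s1, s3, s4, s5}): φ is true.
  s1 (successors {s4, s5}): φ is true.
  s2 (successors {s0, s2, s4}): φ is true.
  s3 (successors {s2, s3, s5}): φ is true.
  s4 (successors {s0, s1, s2, s3, s4}): φ is true.
  s5 (successors ∅): φ is true.
For instance, at s1:
  At s1: ◇(◇r ∨ q) is true, r → □q is true, so ◇(◇r ∨ q) → (r → □q) is true.
    At s1: ◇(◇r ∨ q) requires ◇r ∨ q at some successor in {s4, s5}.
      ◇r ∨ q holds at s4, so ◇(◇r ∨ q) is true at s1.
    At s1: r is false, □q is true, so r → □q is true.
      At s1: □q requires q at every successor {s4, s5}.
        At s4: q is true.
        At s5: q is true.
      So □q is true at s1.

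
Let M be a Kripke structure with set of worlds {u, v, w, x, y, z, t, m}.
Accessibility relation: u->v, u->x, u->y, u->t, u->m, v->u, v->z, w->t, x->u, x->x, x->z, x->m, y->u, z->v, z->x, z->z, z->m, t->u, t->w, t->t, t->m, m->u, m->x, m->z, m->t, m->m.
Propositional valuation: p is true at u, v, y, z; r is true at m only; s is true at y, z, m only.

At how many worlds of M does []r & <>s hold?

Let φ = []r & <>s. Evaluate φ at each world:
  u (successors {v, x, y, t, m}): φ is false.
  v (successors {u, z}): φ is false.
  w (successors {t}): φ is false.
  x (successors {u, x, z, m}): φ is false.
  y (successors {u}): φ is false.
  z (successors {v, x, z, m}): φ is false.
  t (successors {u, w, t, m}): φ is false.
  m (successors {u, x, z, t, m}): φ is false.
For instance, at v:
  At v: []r is false, <>s is true, so []r & <>s is false.
    At v: []r requires r at every successor {u, z}.
      r fails at u, so []r is false at v.
    At v: <>s requires s at some successor in {u, z}.
      s holds at z, so <>s is true at v.
Satisfying worlds: none.

0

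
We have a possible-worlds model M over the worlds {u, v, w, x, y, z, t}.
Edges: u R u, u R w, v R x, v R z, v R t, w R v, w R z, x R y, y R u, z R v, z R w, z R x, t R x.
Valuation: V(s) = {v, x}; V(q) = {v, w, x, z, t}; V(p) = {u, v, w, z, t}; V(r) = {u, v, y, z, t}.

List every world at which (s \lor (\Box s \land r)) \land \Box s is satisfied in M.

t

Let φ = (s \lor (\Box s \land r)) \land \Box s. Evaluate φ at each world:
  u (successors {u, w}): φ is false.
  v (successors {x, z, t}): φ is false.
  w (successors {v, z}): φ is false.
  x (successors {y}): φ is false.
  y (successors {u}): φ is false.
  z (successors {v, w, x}): φ is false.
  t (successors {x}): φ is true.
For instance, at v:
  At v: s \lor (\Box s \land r) is true, \Box s is false, so (s \lor (\Box s \land r)) \land \Box s is false.
    At v: s is true, \Box s \land r is false, so s \lor (\Box s \land r) is true.
      At v: \Box s is false, r is true, so \Box s \land r is false.
    At v: \Box s requires s at every successor {x, z, t}.
      s fails at z, so \Box s is false at v.
Satisfying worlds: {t}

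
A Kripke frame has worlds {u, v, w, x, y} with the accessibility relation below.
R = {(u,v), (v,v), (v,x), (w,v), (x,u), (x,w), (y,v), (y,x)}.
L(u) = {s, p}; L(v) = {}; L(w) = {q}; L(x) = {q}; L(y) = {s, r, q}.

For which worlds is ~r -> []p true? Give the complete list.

Let φ = ~r -> []p. Evaluate φ at each world:
  u (successors {v}): φ is false.
  v (successors {v, x}): φ is false.
  w (successors {v}): φ is false.
  x (successors {u, w}): φ is false.
  y (successors {v, x}): φ is true.
For instance, at w:
  At w: ~r is true, []p is false, so ~r -> []p is false.
    At w: []p requires p at every successor {v}.
      p fails at v, so []p is false at w.
Satisfying worlds: {y}

y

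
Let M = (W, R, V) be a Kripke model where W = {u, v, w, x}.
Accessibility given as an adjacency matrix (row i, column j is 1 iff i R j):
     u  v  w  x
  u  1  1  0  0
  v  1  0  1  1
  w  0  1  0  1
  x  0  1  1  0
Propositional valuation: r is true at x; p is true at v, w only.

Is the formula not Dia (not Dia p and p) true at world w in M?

Recall that Dia ψ holds at a world iff ψ holds at some accessible world.
At w: Dia (not Dia p and p) is false, so not Dia (not Dia p and p) is true.
  At w: Dia (not Dia p and p) requires not Dia p and p at some successor in {v, x}.
    At v: not Dia p and p is false.
    At x: not Dia p and p is false.
  So Dia (not Dia p and p) is false at w.

Yes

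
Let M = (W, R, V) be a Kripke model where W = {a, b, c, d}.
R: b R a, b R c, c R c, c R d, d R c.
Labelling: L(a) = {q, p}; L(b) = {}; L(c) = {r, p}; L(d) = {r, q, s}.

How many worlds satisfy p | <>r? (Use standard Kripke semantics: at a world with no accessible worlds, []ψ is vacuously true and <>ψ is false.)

Let φ = p | <>r. Evaluate φ at each world:
  a (successors ∅): φ is true.
  b (successors {a, c}): φ is true.
  c (successors {c, d}): φ is true.
  d (successors {c}): φ is true.
For instance, at b:
  At b: p is false, <>r is true, so p | <>r is true.
    At b: <>r requires r at some successor in {a, c}.
      r holds at c, so <>r is true at b.
Satisfying worlds: {a, b, c, d}

4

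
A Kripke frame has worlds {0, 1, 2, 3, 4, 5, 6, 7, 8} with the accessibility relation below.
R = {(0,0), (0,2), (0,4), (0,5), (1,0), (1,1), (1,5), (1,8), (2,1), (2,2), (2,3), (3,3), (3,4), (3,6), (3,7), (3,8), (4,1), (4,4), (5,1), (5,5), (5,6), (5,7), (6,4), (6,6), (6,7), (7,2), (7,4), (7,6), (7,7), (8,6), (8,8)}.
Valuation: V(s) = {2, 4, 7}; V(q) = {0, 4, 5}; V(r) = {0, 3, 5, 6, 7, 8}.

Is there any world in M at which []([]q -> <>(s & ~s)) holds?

Yes

Let φ = []([]q -> <>(s & ~s)). Evaluate φ at each world:
  0 (successors {0, 2, 4, 5}): φ is true.
  1 (successors {0, 1, 5, 8}): φ is true.
  2 (successors {1, 2, 3}): φ is true.
  3 (successors {3, 4, 6, 7, 8}): φ is true.
  4 (successors {1, 4}): φ is true.
  5 (successors {1, 5, 6, 7}): φ is true.
  6 (successors {4, 6, 7}): φ is true.
  7 (successors {2, 4, 6, 7}): φ is true.
  8 (successors {6, 8}): φ is true.
Detail at 0 (witness):
  At 0: []([]q -> <>(s & ~s)) requires []q -> <>(s & ~s) at every successor {0, 2, 4, 5}.
    At 0: []q -> <>(s & ~s) is true.
    At 2: []q -> <>(s & ~s) is true.
    At 4: []q -> <>(s & ~s) is true.
    At 5: []q -> <>(s & ~s) is true.
  So []([]q -> <>(s & ~s)) is true at 0.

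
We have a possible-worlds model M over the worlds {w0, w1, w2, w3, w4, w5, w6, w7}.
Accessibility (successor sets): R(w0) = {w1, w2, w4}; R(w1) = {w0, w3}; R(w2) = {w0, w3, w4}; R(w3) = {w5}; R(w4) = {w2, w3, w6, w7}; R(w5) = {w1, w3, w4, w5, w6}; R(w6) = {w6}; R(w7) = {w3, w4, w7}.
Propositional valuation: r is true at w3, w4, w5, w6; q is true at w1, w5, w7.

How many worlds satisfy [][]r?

Let φ = [][]r. Evaluate φ at each world:
  w0 (successors {w1, w2, w4}): φ is false.
  w1 (successors {w0, w3}): φ is false.
  w2 (successors {w0, w3, w4}): φ is false.
  w3 (successors {w5}): φ is false.
  w4 (successors {w2, w3, w6, w7}): φ is false.
  w5 (successors {w1, w3, w4, w5, w6}): φ is false.
  w6 (successors {w6}): φ is true.
  w7 (successors {w3, w4, w7}): φ is false.
For instance, at w2:
  At w2: [][]r requires []r at every successor {w0, w3, w4}.
    []r fails at w0, so [][]r is false at w2.
      At w0: []r requires r at every successor {w1, w2, w4}.
        r fails at w1, so []r is false at w0.
Satisfying worlds: {w6}

1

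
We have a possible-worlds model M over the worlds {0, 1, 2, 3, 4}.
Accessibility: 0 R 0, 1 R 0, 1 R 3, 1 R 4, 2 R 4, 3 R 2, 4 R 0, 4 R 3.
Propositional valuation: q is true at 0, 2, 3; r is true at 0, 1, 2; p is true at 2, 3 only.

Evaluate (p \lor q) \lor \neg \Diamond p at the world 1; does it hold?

No

Recall that \Diamond ψ holds at a world iff ψ holds at some accessible world.
At 1: p \lor q is false, \neg \Diamond p is false, so (p \lor q) \lor \neg \Diamond p is false.
  At 1: \Diamond p is true, so \neg \Diamond p is false.
    At 1: \Diamond p requires p at some successor in {0, 3, 4}.
      p holds at 3, so \Diamond p is true at 1.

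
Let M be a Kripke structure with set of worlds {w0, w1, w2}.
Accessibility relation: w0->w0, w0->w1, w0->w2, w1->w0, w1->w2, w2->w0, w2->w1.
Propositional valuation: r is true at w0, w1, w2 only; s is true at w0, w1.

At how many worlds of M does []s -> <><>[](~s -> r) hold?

Recall that []ψ holds at a world iff ψ holds at every accessible world, and <>ψ holds iff ψ holds at some accessible world.
Let φ = []s -> <><>[](~s -> r). Evaluate φ at each world:
  w0 (successors {w0, w1, w2}): φ is true.
  w1 (successors {w0, w2}): φ is true.
  w2 (successors {w0, w1}): φ is true.
For instance, at w2:
  At w2: []s is true, <><>[](~s -> r) is true, so []s -> <><>[](~s -> r) is true.
    At w2: []s requires s at every successor {w0, w1}.
      At w0: s is true.
      At w1: s is true.
    So []s is true at w2.
    At w2: <><>[](~s -> r) requires <>[](~s -> r) at some successor in {w0, w1}.
      <>[](~s -> r) holds at w0, so <><>[](~s -> r) is true at w2.
Satisfying worlds: {w0, w1, w2}

3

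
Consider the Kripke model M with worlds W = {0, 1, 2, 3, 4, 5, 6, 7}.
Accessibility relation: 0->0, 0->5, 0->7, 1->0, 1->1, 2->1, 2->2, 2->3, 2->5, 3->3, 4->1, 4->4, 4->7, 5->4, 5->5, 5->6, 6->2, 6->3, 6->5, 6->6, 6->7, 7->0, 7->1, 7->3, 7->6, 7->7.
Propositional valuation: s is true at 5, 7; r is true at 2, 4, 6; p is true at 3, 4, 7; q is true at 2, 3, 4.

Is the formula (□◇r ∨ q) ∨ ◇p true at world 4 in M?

At 4: □◇r ∨ q is true, ◇p is true, so (□◇r ∨ q) ∨ ◇p is true.
  At 4: □◇r is false, q is true, so □◇r ∨ q is true.
    At 4: □◇r requires ◇r at every successor {1, 4, 7}.
      ◇r fails at 1, so □◇r is false at 4.
  At 4: ◇p requires p at some successor in {1, 4, 7}.
    p holds at 4, so ◇p is true at 4.

Yes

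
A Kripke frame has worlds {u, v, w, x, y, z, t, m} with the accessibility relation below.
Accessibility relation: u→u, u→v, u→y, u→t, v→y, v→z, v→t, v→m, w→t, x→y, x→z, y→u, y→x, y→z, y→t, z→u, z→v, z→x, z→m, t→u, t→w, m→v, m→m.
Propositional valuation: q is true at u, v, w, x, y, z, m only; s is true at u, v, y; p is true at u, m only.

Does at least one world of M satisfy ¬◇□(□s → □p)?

Recall that □ψ holds at a world iff ψ holds at every accessible world, and ◇ψ holds iff ψ holds at some accessible world.
Let φ = ¬◇□(□s → □p). Evaluate φ at each world:
  u (successors {u, v, y, t}): φ is false.
  v (successors {y, z, t, m}): φ is false.
  w (successors {t}): φ is false.
  x (successors {y, z}): φ is false.
  y (successors {u, x, z, t}): φ is false.
  z (successors {u, v, x, m}): φ is false.
  t (successors {u, w}): φ is false.
  m (successors {v, m}): φ is false.
For instance, at y:
  At y: ◇□(□s → □p) is true, so ¬◇□(□s → □p) is false.
    At y: ◇□(□s → □p) requires □(□s → □p) at some successor in {u, x, z, t}.
      □(□s → □p) holds at u, so ◇□(□s → □p) is true at y.

No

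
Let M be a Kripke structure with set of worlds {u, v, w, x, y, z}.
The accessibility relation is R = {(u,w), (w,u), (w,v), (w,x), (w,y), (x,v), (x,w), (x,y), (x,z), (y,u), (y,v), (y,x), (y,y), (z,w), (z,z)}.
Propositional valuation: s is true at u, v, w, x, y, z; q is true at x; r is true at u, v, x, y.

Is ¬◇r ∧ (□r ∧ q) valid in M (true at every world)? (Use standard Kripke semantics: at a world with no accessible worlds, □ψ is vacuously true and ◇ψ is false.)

No

Recall that □ψ holds at a world iff ψ holds at every accessible world, and ◇ψ holds iff ψ holds at some accessible world.
Let φ = ¬◇r ∧ (□r ∧ q). Evaluate φ at each world:
  u (successors {w}): φ is false.
  v (successors ∅): φ is false.
  w (successors {u, v, x, y}): φ is false.
  x (successors {v, w, y, z}): φ is false.
  y (successors {u, v, x, y}): φ is false.
  z (successors {w, z}): φ is false.
Detail at u (counterexample):
  At u: ¬◇r is true, □r ∧ q is false, so ¬◇r ∧ (□r ∧ q) is false.
    At u: ◇r is false, so ¬◇r is true.
      At u: ◇r requires r at some successor in {w}.
        At w: r is false.
      So ◇r is false at u.
    At u: □r is false, q is false, so □r ∧ q is false.
      At u: □r requires r at every successor {w}.
        r fails at w, so □r is false at u.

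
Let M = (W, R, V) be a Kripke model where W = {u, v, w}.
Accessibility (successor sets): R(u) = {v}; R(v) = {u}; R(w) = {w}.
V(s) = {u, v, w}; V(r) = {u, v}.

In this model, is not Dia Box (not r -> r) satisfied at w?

Yes

At w: Dia Box (not r -> r) is false, so not Dia Box (not r -> r) is true.
  At w: Dia Box (not r -> r) requires Box (not r -> r) at some successor in {w}.
    At w: Box (not r -> r) is false.
  So Dia Box (not r -> r) is false at w.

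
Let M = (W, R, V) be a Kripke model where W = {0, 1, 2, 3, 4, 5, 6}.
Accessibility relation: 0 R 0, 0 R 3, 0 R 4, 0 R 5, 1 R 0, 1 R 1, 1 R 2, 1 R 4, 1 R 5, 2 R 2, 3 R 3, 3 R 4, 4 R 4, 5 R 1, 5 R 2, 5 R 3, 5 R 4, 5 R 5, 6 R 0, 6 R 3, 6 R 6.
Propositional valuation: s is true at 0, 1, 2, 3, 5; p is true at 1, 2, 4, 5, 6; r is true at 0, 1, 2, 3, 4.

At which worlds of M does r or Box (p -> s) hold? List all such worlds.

0, 1, 2, 3, 4

Recall that Box ψ holds at a world iff ψ holds at every accessible world, and Dia ψ holds iff ψ holds at some accessible world.
Let φ = r or Box (p -> s). Evaluate φ at each world:
  0 (successors {0, 3, 4, 5}): φ is true.
  1 (successors {0, 1, 2, 4, 5}): φ is true.
  2 (successors {2}): φ is true.
  3 (successors {3, 4}): φ is true.
  4 (successors {4}): φ is true.
  5 (successors {1, 2, 3, 4, 5}): φ is false.
  6 (successors {0, 3, 6}): φ is false.
For instance, at 5:
  At 5: r is false, Box (p -> s) is false, so r or Box (p -> s) is false.
    At 5: Box (p -> s) requires p -> s at every successor {1, 2, 3, 4, 5}.
      p -> s fails at 4, so Box (p -> s) is false at 5.
Satisfying worlds: {0, 1, 2, 3, 4}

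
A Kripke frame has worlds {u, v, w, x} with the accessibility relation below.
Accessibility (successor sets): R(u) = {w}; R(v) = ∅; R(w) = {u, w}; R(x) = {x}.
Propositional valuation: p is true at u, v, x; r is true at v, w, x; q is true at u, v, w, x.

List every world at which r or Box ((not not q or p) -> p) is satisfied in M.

Recall that Box ψ holds at a world iff ψ holds at every accessible world, and Dia ψ holds iff ψ holds at some accessible world.
Let φ = r or Box ((not not q or p) -> p). Evaluate φ at each world:
  u (successors {w}): φ is false.
  v (successors ∅): φ is true.
  w (successors {u, w}): φ is true.
  x (successors {x}): φ is true.
For instance, at x:
  At x: r is true, Box ((not not q or p) -> p) is true, so r or Box ((not not q or p) -> p) is true.
    At x: Box ((not not q or p) -> p) requires (not not q or p) -> p at every successor {x}.
      At x: (not not q or p) -> p is true.
    So Box ((not not q or p) -> p) is true at x.
Satisfying worlds: {v, w, x}

v, w, x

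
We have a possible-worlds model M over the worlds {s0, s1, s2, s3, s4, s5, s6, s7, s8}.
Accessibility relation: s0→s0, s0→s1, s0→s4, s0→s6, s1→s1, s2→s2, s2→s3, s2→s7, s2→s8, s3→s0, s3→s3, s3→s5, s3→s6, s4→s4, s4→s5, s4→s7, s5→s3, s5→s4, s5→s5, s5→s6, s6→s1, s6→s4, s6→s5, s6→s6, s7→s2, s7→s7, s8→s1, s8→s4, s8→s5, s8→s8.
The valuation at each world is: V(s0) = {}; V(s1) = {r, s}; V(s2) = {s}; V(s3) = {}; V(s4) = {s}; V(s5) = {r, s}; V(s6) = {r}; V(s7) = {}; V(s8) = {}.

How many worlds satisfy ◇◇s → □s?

1

Let φ = ◇◇s → □s. Evaluate φ at each world:
  s0 (successors {s0, s1, s4, s6}): φ is false.
  s1 (successors {s1}): φ is true.
  s2 (successors {s2, s3, s7, s8}): φ is false.
  s3 (successors {s0, s3, s5, s6}): φ is false.
  s4 (successors {s4, s5, s7}): φ is false.
  s5 (successors {s3, s4, s5, s6}): φ is false.
  s6 (successors {s1, s4, s5, s6}): φ is false.
  s7 (successors {s2, s7}): φ is false.
  s8 (successors {s1, s4, s5, s8}): φ is false.
For instance, at s2:
  At s2: ◇◇s is true, □s is false, so ◇◇s → □s is false.
    At s2: ◇◇s requires ◇s at some successor in {s2, s3, s7, s8}.
      ◇s holds at s2, so ◇◇s is true at s2.
    At s2: □s requires s at every successor {s2, s3, s7, s8}.
      s fails at s3, so □s is false at s2.
Satisfying worlds: {s1}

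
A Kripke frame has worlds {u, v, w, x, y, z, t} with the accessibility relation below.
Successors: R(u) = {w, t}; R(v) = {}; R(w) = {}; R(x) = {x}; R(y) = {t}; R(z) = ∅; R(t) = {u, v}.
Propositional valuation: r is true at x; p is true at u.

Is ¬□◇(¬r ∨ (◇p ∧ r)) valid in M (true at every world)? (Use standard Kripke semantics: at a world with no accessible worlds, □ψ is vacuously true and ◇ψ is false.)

No

Let φ = ¬□◇(¬r ∨ (◇p ∧ r)). Evaluate φ at each world:
  u (successors {w, t}): φ is true.
  v (successors ∅): φ is false.
  w (successors ∅): φ is false.
  x (successors {x}): φ is true.
  y (successors {t}): φ is false.
  z (successors ∅): φ is false.
  t (successors {u, v}): φ is true.
Detail at v (counterexample):
  At v: □◇(¬r ∨ (◇p ∧ r)) is true, so ¬□◇(¬r ∨ (◇p ∧ r)) is false.
    At v: no accessible worlds, so □◇(¬r ∨ (◇p ∧ r)) holds vacuously.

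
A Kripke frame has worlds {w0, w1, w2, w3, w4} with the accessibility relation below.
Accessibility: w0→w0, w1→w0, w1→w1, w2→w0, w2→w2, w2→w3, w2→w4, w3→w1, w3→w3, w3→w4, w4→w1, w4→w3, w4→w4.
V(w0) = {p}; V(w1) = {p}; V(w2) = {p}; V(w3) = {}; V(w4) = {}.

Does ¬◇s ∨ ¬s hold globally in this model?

Let φ = ¬◇s ∨ ¬s. Evaluate φ at each world:
  w0 (successors {w0}): φ is true.
  w1 (successors {w0, w1}): φ is true.
  w2 (successors {w0, w2, w3, w4}): φ is true.
  w3 (successors {w1, w3, w4}): φ is true.
  w4 (successors {w1, w3, w4}): φ is true.
For instance, at w1:
  At w1: ¬◇s is true, ¬s is true, so ¬◇s ∨ ¬s is true.
    At w1: ◇s is false, so ¬◇s is true.
      At w1: ◇s requires s at some successor in {w0, w1}.
        At w0: s is false.
        At w1: s is false.
      So ◇s is false at w1.

Yes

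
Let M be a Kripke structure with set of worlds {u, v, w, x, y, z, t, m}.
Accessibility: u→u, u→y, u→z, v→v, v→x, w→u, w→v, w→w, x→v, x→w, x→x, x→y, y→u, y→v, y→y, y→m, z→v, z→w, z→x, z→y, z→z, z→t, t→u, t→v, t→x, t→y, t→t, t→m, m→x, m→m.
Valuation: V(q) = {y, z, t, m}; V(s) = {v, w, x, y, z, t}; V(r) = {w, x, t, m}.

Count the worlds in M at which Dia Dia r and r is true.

4

Let φ = Dia Dia r and r. Evaluate φ at each world:
  u (successors {u, y, z}): φ is false.
  v (successors {v, x}): φ is false.
  w (successors {u, v, w}): φ is true.
  x (successors {v, w, x, y}): φ is true.
  y (successors {u, v, y, m}): φ is false.
  z (successors {v, w, x, y, z, t}): φ is false.
  t (successors {u, v, x, y, t, m}): φ is true.
  m (successors {x, m}): φ is true.
For instance, at x:
  At x: Dia Dia r is true, r is true, so Dia Dia r and r is true.
    At x: Dia Dia r requires Dia r at some successor in {v, w, x, y}.
      Dia r holds at v, so Dia Dia r is true at x.
Satisfying worlds: {w, x, t, m}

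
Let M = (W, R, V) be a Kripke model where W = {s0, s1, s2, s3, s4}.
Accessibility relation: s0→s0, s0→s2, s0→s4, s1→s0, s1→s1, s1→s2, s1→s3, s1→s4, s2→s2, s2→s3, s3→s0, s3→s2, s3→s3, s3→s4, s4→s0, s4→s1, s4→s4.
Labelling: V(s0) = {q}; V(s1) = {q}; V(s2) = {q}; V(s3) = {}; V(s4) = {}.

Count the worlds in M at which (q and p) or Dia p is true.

0

Recall that Dia ψ holds at a world iff ψ holds at some accessible world.
Let φ = (q and p) or Dia p. Evaluate φ at each world:
  s0 (successors {s0, s2, s4}): φ is false.
  s1 (successors {s0, s1, s2, s3, s4}): φ is false.
  s2 (successors {s2, s3}): φ is false.
  s3 (successors {s0, s2, s3, s4}): φ is false.
  s4 (successors {s0, s1, s4}): φ is false.
For instance, at s3:
  At s3: q and p is false, Dia p is false, so (q and p) or Dia p is false.
    At s3: Dia p requires p at some successor in {s0, s2, s3, s4}.
      At s0: p is false.
      At s2: p is false.
      At s3: p is false.
      At s4: p is false.
    So Dia p is false at s3.
Satisfying worlds: none.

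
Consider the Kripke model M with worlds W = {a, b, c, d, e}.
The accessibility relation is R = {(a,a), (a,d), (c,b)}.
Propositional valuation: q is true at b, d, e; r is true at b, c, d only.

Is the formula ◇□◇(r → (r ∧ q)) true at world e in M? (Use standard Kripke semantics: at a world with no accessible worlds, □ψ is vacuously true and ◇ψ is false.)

At e: no accessible worlds, so ◇□◇(r → (r ∧ q)) is false.

No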